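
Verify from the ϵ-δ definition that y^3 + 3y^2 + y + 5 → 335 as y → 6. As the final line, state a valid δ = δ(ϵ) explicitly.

δ = min(2, ϵ/191)

Let ϵ > 0 be given. We want δ > 0 such that 0 < |y − 6| < δ implies |(y^3 + 3y^2 + y + 5) − 335| < ϵ.
(y^3 + 3y^2 + y + 5) − 335 = y^3 + 3y^2 + y - 330 = (y − 6)(y^2 + 9y + 55).
So |(y^3 + 3y^2 + y + 5) − 335| = |y − 6|·|y^2 + 9y + 55|.
Require δ ≤ 2. Then |y − 6| < 2 gives |y| < 8, and by the triangle inequality |y^2 + 9y + 55| ≤ 8^2 + 9·8 + 55 = 191.
Hence |(y^3 + 3y^2 + y + 5) − 335| ≤ 191|y − 6| < ϵ provided |y − 6| < ϵ/191.
Choosing δ = min(2, ϵ/191) ensures both conditions, hence |(y^3 + 3y^2 + y + 5) − 335| < ϵ.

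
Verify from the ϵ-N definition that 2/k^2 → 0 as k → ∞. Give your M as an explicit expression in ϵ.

M = (2/ϵ)^{1/2}

Let ϵ > 0. For k ≥ 1, |2/k^2 − 0| = 2/k^2.
2/k^2 < ϵ ⇔ k^2 > 2/ϵ ⇔ k > (2/ϵ)^{1/2}.
Take M = (2/ϵ)^{1/2}. Then k > M implies 2/k^2 < ϵ.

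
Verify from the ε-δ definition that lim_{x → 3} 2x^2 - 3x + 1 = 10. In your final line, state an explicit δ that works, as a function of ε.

δ = min(2, ε/13)

Fix ε > 0. We want δ > 0 such that 0 < |x − 3| < δ implies |(2x^2 - 3x + 1) − 10| < ε.
(2x^2 - 3x + 1) − 10 = 2x^2 - 3x - 9 = (x − 3)(2x + 3).
So |(2x^2 - 3x + 1) − 10| = |x − 3|·|2x + 3|.
Assume first that |x − 3| < 2, so |x| < 5. Then |2x + 3| ≤ 2·5 + 3 = 13.
Hence |(2x^2 - 3x + 1) − 10| ≤ 13|x − 3| < ε provided |x − 3| < ε/13.
Choosing δ = min(2, ε/13) ensures both conditions, hence |(2x^2 - 3x + 1) − 10| < ε.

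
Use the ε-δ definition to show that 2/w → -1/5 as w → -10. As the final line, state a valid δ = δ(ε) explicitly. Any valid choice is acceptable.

δ = min(5, 25ε)

Fix ε > 0. We seek δ > 0 such that 0 < |w + 10| < δ implies |2/w + 1/5| < ε.
|2/w + 1/5| = 2·|-10 − w|/(10·|w|) = 2|w + 10|/(10|w|).
Require δ ≤ 5 so that |w| > 10 − 5 = 5, hence 10|w| > 50.
Then |2/w + 1/5| < 2|w + 10|/50, which is < ε when |w + 10| < 25ε.
Take δ = min(5, 25ε). Then 0 < |w + 10| < δ gives both |w + 10| < 5 and |w + 10| < 25ε, so |2/w + 1/5| < ε.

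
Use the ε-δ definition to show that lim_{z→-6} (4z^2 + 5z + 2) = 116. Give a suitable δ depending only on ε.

δ = min(1, ε/47)

Let ε > 0. We want δ > 0 such that 0 < |z + 6| < δ implies |(4z^2 + 5z + 2) − 116| < ε.
(4z^2 + 5z + 2) − 116 = 4z^2 + 5z - 114 = (z + 6)(4z - 19).
So |(4z^2 + 5z + 2) − 116| = |z + 6|·|4z - 19|.
Require δ ≤ 1. Then |z + 6| < 1 gives |z| < 7, and by the triangle inequality |4z - 19| ≤ 4·7 + 19 = 47.
Hence |(4z^2 + 5z + 2) − 116| ≤ 47|z + 6| < ε provided |z + 6| < ε/47.
Take δ = min(1, ε/47). Then 0 < |z + 6| < δ gives both |z + 6| < 1 and |z + 6| < ε/47, so |(4z^2 + 5z + 2) − 116| < ε.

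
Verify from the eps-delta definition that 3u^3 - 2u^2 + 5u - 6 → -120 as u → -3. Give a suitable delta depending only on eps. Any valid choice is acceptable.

delta = min(1, eps/130)

Let eps > 0 be given. We want delta > 0 such that 0 < |u + 3| < delta implies |(3u^3 - 2u^2 + 5u - 6) + 120| < eps.
(3u^3 - 2u^2 + 5u - 6) + 120 = 3u^3 - 2u^2 + 5u + 114 = (u + 3)(3u^2 - 11u + 38).
So |(3u^3 - 2u^2 + 5u - 6) + 120| = |u + 3|·|3u^2 - 11u + 38|.
Assume first that |u + 3| < 1, so |u| < 4. Then |3u^2 - 11u + 38| ≤ 3·4^2 + 11·4 + 38 = 130.
Hence |(3u^3 - 2u^2 + 5u - 6) + 120| ≤ 130|u + 3| < eps provided |u + 3| < eps/130.
Choosing delta = min(1, eps/130) ensures both conditions, hence |(3u^3 - 2u^2 + 5u - 6) + 120| < eps.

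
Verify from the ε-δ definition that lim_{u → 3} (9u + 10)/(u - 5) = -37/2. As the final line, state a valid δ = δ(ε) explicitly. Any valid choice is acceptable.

Let ε > 0. We want δ > 0 with 0 < |u − 3| < δ ⇒ |(9u + 10)/(u - 5) + 37/2| < ε.
Combining over a common denominator, (9u + 10)/(u - 5) + 37/2 = [(9u + 10)·(-2) − 37·(u - 5)] / [(-2)·(u - 5)] = -55(u − 3) / ((-2)(u - 5)).
So |(9u + 10)/(u - 5) + 37/2| = 55|u − 3| / (2·|u − 5|).
Restrict δ ≤ 1. Then |u − 3| < 1 gives |u − 5| = |(u − 3) + (-2)| ≥ 2 − 1 = 1.
Hence |(9u + 10)/(u - 5) + 37/2| < 55|u − 3|/(2·1) = (55/2)|u − 3|, which is < ε once |u − 3| < (2/55)ε.
Take δ = min(1, (2/55)ε). Then 0 < |u − 3| < δ forces both bounds, so |(9u + 10)/(u - 5) + 37/2| < ε.

δ = min(1, (2/55)ε)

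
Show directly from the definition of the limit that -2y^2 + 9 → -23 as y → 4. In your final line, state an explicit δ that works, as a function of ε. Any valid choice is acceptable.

Let ε > 0. We want δ > 0 such that 0 < |y − 4| < δ implies |(-2y^2 + 9) + 23| < ε.
(-2y^2 + 9) + 23 = -2y^2 + 32 = (y − 4)(-2y - 8).
So |(-2y^2 + 9) + 23| = |y − 4|·|-2y - 8|.
Require δ ≤ 1. Then |y − 4| < 1 gives |y| < 5, and by the triangle inequality |-2y - 8| ≤ 2·5 + 8 = 18.
Hence |(-2y^2 + 9) + 23| ≤ 18|y − 4| < ε provided |y − 4| < ε/18.
Take δ = min(1, ε/18). Then 0 < |y − 4| < δ gives both |y − 4| < 1 and |y − 4| < ε/18, so |(-2y^2 + 9) + 23| < ε.

δ = min(1, ε/18)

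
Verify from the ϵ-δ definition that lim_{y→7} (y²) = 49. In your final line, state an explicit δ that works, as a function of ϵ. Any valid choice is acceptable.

δ = min(2, ϵ/16)

Let ϵ > 0. We seek δ > 0 with 0 < |y − 7| < δ ⇒ |y² − 49| < ϵ.
Factor: y² − 49 = (y − 7)(y + 7), so |y² − 49| = |y − 7|·|y + 7|.
Impose δ ≤ 2 so that |y| < 9; then |y + 7| ≤ 16.
Hence |y² − 49| ≤ 16|y − 7|, which is < ϵ once |y − 7| < ϵ/16.
Take δ = min(2, ϵ/16). If 0 < |y − 7| < δ then both bounds hold and |y² − 49| ≤ 16|y − 7| < 16·(ϵ/16) = ϵ.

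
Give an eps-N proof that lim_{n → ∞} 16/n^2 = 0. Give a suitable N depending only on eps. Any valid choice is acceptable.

Let eps > 0 be given. For n ≥ 1, |16/n^2 − 0| = 16/n^2.
16/n^2 < eps ⇔ n^2 > 16/eps ⇔ n > (16/eps)^{1/2}.
Take N = (16/eps)^{1/2}. Then n > N implies 16/n^2 < eps.

N = (16/eps)^{1/2}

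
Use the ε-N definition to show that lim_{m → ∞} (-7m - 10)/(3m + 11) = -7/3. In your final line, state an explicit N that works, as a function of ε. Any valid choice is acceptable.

Let ε > 0. For m ≥ 1, |(-7m - 10)/(3m + 11) + 7/3| = |47|/(3(3m + 11)) = 47/(3(3m + 11)).
Since 3m + 11 ≥ 3m for m ≥ 1, this is ≤ 47/(3·3m) = (47/9)/m.
So |(-7m - 10)/(3m + 11) + 7/3| < ε whenever m > (47/9)/ε.
Take N = (47/9)/ε. If m > N then |(-7m - 10)/(3m + 11) + 7/3| ≤ (47/9)/m < ε.

N = (47/9)/ε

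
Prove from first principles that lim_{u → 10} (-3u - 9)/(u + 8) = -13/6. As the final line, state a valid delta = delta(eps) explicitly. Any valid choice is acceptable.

delta = min(9, (54/5)eps)

Suppose eps > 0. We want delta > 0 with 0 < |u − 10| < delta ⇒ |(-3u - 9)/(u + 8) + 13/6| < eps.
Combining over a common denominator, (-3u - 9)/(u + 8) + 13/6 = [(-3u - 9)·18 − (-39)·(u + 8)] / [18·(u + 8)] = -15(u − 10) / (18(u + 8)).
So |(-3u - 9)/(u + 8) + 13/6| = 15|u − 10| / (18·|u + 8|).
Restrict delta ≤ 9. Then |u − 10| < 9 gives |u + 8| = |(u − 10) + 18| ≥ 18 − 9 = 9.
Hence |(-3u - 9)/(u + 8) + 13/6| < 15|u − 10|/(18·9) = (5/54)|u − 10|, which is < eps once |u − 10| < (54/5)eps.
Take delta = min(9, (54/5)eps). Then 0 < |u − 10| < delta forces both bounds, so |(-3u - 9)/(u + 8) + 13/6| < eps.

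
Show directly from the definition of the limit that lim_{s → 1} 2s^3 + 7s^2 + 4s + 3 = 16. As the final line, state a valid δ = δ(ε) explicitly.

δ = min(1, ε/39)

Fix ε > 0. We want δ > 0 such that 0 < |s − 1| < δ implies |(2s^3 + 7s^2 + 4s + 3) − 16| < ε.
(2s^3 + 7s^2 + 4s + 3) − 16 = 2s^3 + 7s^2 + 4s - 13 = (s − 1)(2s^2 + 9s + 13).
So |(2s^3 + 7s^2 + 4s + 3) − 16| = |s − 1|·|2s^2 + 9s + 13|.
Require δ ≤ 1. Then |s − 1| < 1 gives |s| < 2, and by the triangle inequality |2s^2 + 9s + 13| ≤ 2·2^2 + 9·2 + 13 = 39.
Hence |(2s^3 + 7s^2 + 4s + 3) − 16| ≤ 39|s − 1| < ε provided |s − 1| < ε/39.
Take δ = min(1, ε/39). Then 0 < |s − 1| < δ gives both |s − 1| < 1 and |s − 1| < ε/39, so |(2s^3 + 7s^2 + 4s + 3) − 16| < ε.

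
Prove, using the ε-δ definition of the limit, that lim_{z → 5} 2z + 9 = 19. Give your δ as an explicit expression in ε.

Suppose ε > 0. We need δ > 0 so that 0 < |z − 5| < δ implies |(2z + 9) − 19| < ε.
Since (2z + 9) − 19 = 2(z − 5), we have |(2z + 9) − 19| = 2|z − 5|.
Thus it suffices that |z − 5| < ε/2.
Take δ = ε/2. If 0 < |z − 5| < δ then |(2z + 9) − 19| = 2|z − 5| < 2·(ε/2) = ε.

δ = ε/2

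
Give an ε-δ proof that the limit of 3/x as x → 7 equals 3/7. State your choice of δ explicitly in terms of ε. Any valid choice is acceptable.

Let ε > 0 be given. We seek δ > 0 such that 0 < |x − 7| < δ implies |3/x − (3/7)| < ε.
|3/x − (3/7)| = 3·|7 − x|/(7·|x|) = 3|x − 7|/(7|x|).
Require δ ≤ 7/2 so that |x| > 7 − 7/2 = 7/2, hence 7|x| > 49/2.
Then |3/x − (3/7)| < 3|x − 7|/(49/2), which is < ε when |x − 7| < (49/6)ε.
Take δ = min(7/2, (49/6)ε). Then 0 < |x − 7| < δ gives both |x − 7| < 7/2 and |x − 7| < (49/6)ε, so |3/x − (3/7)| < ε.

δ = min(7/2, (49/6)ε)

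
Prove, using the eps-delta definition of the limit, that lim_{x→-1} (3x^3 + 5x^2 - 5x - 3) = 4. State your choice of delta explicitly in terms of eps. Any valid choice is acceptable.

Let eps > 0. We want delta > 0 such that 0 < |x + 1| < delta implies |(3x^3 + 5x^2 - 5x - 3) − 4| < eps.
(3x^3 + 5x^2 - 5x - 3) − 4 = 3x^3 + 5x^2 - 5x - 7 = (x + 1)(3x^2 + 2x - 7).
So |(3x^3 + 5x^2 - 5x - 3) − 4| = |x + 1|·|3x^2 + 2x - 7|.
Assume first that |x + 1| < 2, so |x| < 3. Then |3x^2 + 2x - 7| ≤ 3·3^2 + 2·3 + 7 = 40.
Hence |(3x^3 + 5x^2 - 5x - 3) − 4| ≤ 40|x + 1| < eps provided |x + 1| < eps/40.
Choosing delta = min(2, eps/40) ensures both conditions, hence |(3x^3 + 5x^2 - 5x - 3) − 4| < eps.

delta = min(2, eps/40)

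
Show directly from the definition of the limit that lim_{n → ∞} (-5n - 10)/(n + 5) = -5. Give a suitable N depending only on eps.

Let eps > 0. For n ≥ 1, |(-5n - 10)/(n + 5) + 5| = |15|/((n + 5)) = 15/((n + 5)).
Since n + 5 ≥ n for n ≥ 1, this is ≤ 15/(n) = 15/n.
So |(-5n - 10)/(n + 5) + 5| < eps whenever n > 15/eps.
Take N = 15/eps. If n > N then |(-5n - 10)/(n + 5) + 5| ≤ 15/n < eps.

N = 15/eps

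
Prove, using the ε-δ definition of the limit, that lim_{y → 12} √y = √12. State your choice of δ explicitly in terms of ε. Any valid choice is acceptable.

Fix ε > 0. We want δ > 0 such that 0 < |y − 12| < δ implies |√y − √12| < ε.
Rationalise: √y − √12 = (y − 12)/(√y + √12), so |√y − √12| = |y − 12|/(√y + √12).
Restrict δ ≤ 12 so that |y − 12| < 12 forces y > 0, and then √y + √12 > √12.
Hence |√y − √12| < |y − 12|/√12, which is < ε once |y − 12| < √12·ε.
Take δ = min(12, √12·ε). If 0 < |y − 12| < δ then y > 0 and |√y − √12| < |y − 12|/√12 < ε.

δ = min(12, √12·ε)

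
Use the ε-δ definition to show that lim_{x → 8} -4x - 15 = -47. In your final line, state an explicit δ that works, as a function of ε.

Let ε > 0 be given. We need δ > 0 so that 0 < |x − 8| < δ implies |(-4x - 15) + 47| < ε.
|(-4x - 15) + 47| = |-4x + 32| = 4|x − 8|.
Thus it suffices that |x − 8| < ε/4.
Take δ = ε/4. If 0 < |x − 8| < δ then |(-4x - 15) + 47| = 4|x − 8| < 4·(ε/4) = ε.

δ = ε/4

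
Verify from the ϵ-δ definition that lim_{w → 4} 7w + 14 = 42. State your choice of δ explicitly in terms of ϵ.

δ = ϵ/7

Fix ϵ > 0. We need δ > 0 so that 0 < |w − 4| < δ implies |(7w + 14) − 42| < ϵ.
Since (7w + 14) − 42 = 7(w − 4), we have |(7w + 14) − 42| = 7|w − 4|.
So 7|w − 4| < ϵ exactly when |w − 4| < ϵ/7.
Take δ = ϵ/7. If 0 < |w − 4| < δ then |(7w + 14) − 42| = 7|w − 4| < 7·(ϵ/7) = ϵ.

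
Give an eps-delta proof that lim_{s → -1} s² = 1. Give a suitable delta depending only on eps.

Fix eps > 0. We seek delta > 0 with 0 < |s + 1| < delta ⇒ |s² − 1| < eps.
Factor: s² − 1 = (s + 1)(s - 1), so |s² − 1| = |s + 1|·|s - 1|.
Restrict delta ≤ 1. Then |s + 1| < 1 gives |s| < 2, so by the triangle inequality |s - 1| ≤ 2 + 1 = 3.
Hence |s² − 1| ≤ 3|s + 1|, which is < eps once |s + 1| < eps/3.
Take delta = min(1, eps/3). If 0 < |s + 1| < delta then both bounds hold and |s² − 1| ≤ 3|s + 1| < 3·(eps/3) = eps.

delta = min(1, eps/3)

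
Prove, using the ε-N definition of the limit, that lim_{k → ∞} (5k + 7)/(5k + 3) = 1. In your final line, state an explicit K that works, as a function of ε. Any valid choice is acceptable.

Let ε > 0 be given. For k ≥ 1, |(5k + 7)/(5k + 3) − 1| = |20|/(5(5k + 3)) = 20/(5(5k + 3)).
Since 5k + 3 ≥ 5k for k ≥ 1, this is ≤ 20/(5·5k) = (4/5)/k.
So |(5k + 7)/(5k + 3) − 1| < ε whenever k > (4/5)/ε.
Take K = (4/5)/ε. If k > K then |(5k + 7)/(5k + 3) − 1| ≤ (4/5)/k < ε.

K = (4/5)/ε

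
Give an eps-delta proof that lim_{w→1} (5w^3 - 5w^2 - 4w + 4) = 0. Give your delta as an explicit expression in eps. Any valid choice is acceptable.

delta = min(1, eps/24)

Fix eps > 0. We want delta > 0 such that 0 < |w − 1| < delta implies |(5w^3 - 5w^2 - 4w + 4)| < eps.
(5w^3 - 5w^2 - 4w + 4) = 5w^3 - 5w^2 - 4w + 4 = (w − 1)(5w^2 - 4).
So |(5w^3 - 5w^2 - 4w + 4)| = |w − 1|·|5w^2 - 4|.
Assume first that |w − 1| < 1, so |w| < 2. Then |5w^2 - 4| ≤ 5·2^2 + 4 = 24.
Hence |(5w^3 - 5w^2 - 4w + 4)| ≤ 24|w − 1| < eps provided |w − 1| < eps/24.
Choosing delta = min(1, eps/24) ensures both conditions, hence |(5w^3 - 5w^2 - 4w + 4)| < eps.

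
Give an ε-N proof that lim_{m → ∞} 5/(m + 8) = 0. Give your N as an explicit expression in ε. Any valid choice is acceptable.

Fix ε > 0. For m ≥ 1, |5/(m + 8) − 0| = 5/(m + 8) ≤ 5/m.
We need 5/m < ε, i.e. m > 5/ε.
Take N = 5/ε. If m > N then |5/(m + 8)| ≤ 5/m < ε.

N = 5/ε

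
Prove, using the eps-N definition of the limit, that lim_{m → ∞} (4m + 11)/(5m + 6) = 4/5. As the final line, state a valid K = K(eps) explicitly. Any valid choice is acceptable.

K = (31/25)/eps

Fix eps > 0. For m ≥ 1, |(4m + 11)/(5m + 6) − (4/5)| = |31|/(5(5m + 6)) = 31/(5(5m + 6)).
Since 5m + 6 ≥ 5m for m ≥ 1, this is ≤ 31/(5·5m) = (31/25)/m.
So |(4m + 11)/(5m + 6) − (4/5)| < eps whenever m > (31/25)/eps.
Take K = (31/25)/eps. If m > K then |(4m + 11)/(5m + 6) − (4/5)| ≤ (31/25)/m < eps.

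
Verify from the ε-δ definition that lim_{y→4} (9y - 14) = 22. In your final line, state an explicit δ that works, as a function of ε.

Let ε > 0 be given. We need δ > 0 so that 0 < |y − 4| < δ implies |(9y - 14) − 22| < ε.
Since (9y - 14) − 22 = 9(y − 4), we have |(9y - 14) − 22| = 9|y − 4|.
So 9|y − 4| < ε exactly when |y − 4| < ε/9.
Take δ = ε/9. If 0 < |y − 4| < δ then |(9y - 14) − 22| = 9|y − 4| < 9·(ε/9) = ε.

δ = ε/9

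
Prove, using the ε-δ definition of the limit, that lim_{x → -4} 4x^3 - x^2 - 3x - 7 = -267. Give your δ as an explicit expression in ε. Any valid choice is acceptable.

δ = min(2, ε/311)

Let ε > 0 be given. We want δ > 0 such that 0 < |x + 4| < δ implies |(4x^3 - x^2 - 3x - 7) + 267| < ε.
(4x^3 - x^2 - 3x - 7) + 267 = 4x^3 - x^2 - 3x + 260 = (x + 4)(4x^2 - 17x + 65).
So |(4x^3 - x^2 - 3x - 7) + 267| = |x + 4|·|4x^2 - 17x + 65|.
Require δ ≤ 2. Then |x + 4| < 2 gives |x| < 6, and by the triangle inequality |4x^2 - 17x + 65| ≤ 4·6^2 + 17·6 + 65 = 311.
Hence |(4x^3 - x^2 - 3x - 7) + 267| ≤ 311|x + 4| < ε provided |x + 4| < ε/311.
Take δ = min(2, ε/311). Then 0 < |x + 4| < δ gives both |x + 4| < 2 and |x + 4| < ε/311, so |(4x^3 - x^2 - 3x - 7) + 267| < ε.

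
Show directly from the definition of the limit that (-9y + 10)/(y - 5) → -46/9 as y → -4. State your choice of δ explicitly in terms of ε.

δ = min(9/2, (81/70)ε)

Suppose ε > 0. We want δ > 0 with 0 < |y + 4| < δ ⇒ |(-9y + 10)/(y - 5) + 46/9| < ε.
Combining over a common denominator, (-9y + 10)/(y - 5) + 46/9 = [(-9y + 10)·(-9) − 46·(y - 5)] / [(-9)·(y - 5)] = 35(y + 4) / ((-9)(y - 5)).
So |(-9y + 10)/(y - 5) + 46/9| = 35|y + 4| / (9·|y − 5|).
Restrict δ ≤ 9/2. Then |y + 4| < 9/2 gives |y − 5| = |(y + 4) + (-9)| ≥ 9 − 9/2 = 9/2.
Hence |(-9y + 10)/(y - 5) + 46/9| < 35|y + 4|/(9·(9/2)) = (70/81)|y + 4|, which is < ε once |y + 4| < (81/70)ε.
Take δ = min(9/2, (81/70)ε). Then 0 < |y + 4| < δ forces both bounds, so |(-9y + 10)/(y - 5) + 46/9| < ε.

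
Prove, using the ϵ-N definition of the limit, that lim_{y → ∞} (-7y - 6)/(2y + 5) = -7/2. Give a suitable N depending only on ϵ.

N = (23/4)/ϵ

Fix ϵ > 0. We seek N > 0 such that y > N implies |(-7y - 6)/(2y + 5) + 7/2| < ϵ.
(-7y - 6)/(2y + 5) + 7/2 = (2(-7y - 6) − (-7)(2y + 5)) / (2(2y + 5)) = 23/(2(2y + 5)).
For y > 0 we have 2y + 5 > 2y, so |(-7y - 6)/(2y + 5) + 7/2| = 23/(2(2y + 5)) < 23/(2·2y) = (23/4)/y.
Thus |(-7y - 6)/(2y + 5) + 7/2| < ϵ whenever y > (23/4)/ϵ.
Take N = (23/4)/ϵ. If y > N then |(-7y - 6)/(2y + 5) + 7/2| < (23/4)/y < ϵ.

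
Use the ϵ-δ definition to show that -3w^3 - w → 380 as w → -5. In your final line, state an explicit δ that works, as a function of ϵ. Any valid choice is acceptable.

Suppose ϵ > 0. We want δ > 0 such that 0 < |w + 5| < δ implies |(-3w^3 - w) − 380| < ϵ.
(-3w^3 - w) − 380 = -3w^3 - w - 380 = (w + 5)(-3w^2 + 15w - 76).
So |(-3w^3 - w) − 380| = |w + 5|·|-3w^2 + 15w - 76|.
Assume first that |w + 5| < 2, so |w| < 7. Then |-3w^2 + 15w - 76| ≤ 3·7^2 + 15·7 + 76 = 328.
Hence |(-3w^3 - w) − 380| ≤ 328|w + 5| < ϵ provided |w + 5| < ϵ/328.
Choosing δ = min(2, ϵ/328) ensures both conditions, hence |(-3w^3 - w) − 380| < ϵ.

δ = min(2, ϵ/328)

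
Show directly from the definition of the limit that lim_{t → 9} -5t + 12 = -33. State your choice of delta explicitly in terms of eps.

delta = eps/5

Let eps > 0 be given. We need delta > 0 so that 0 < |t − 9| < delta implies |(-5t + 12) + 33| < eps.
|(-5t + 12) + 33| = |-5t + 45| = 5|t − 9|.
So 5|t − 9| < eps exactly when |t − 9| < eps/5.
Take delta = eps/5. If 0 < |t − 9| < delta then |(-5t + 12) + 33| = 5|t − 9| < 5·(eps/5) = eps.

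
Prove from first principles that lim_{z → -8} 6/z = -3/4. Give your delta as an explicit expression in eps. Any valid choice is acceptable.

delta = min(4, (16/3)eps)

Fix eps > 0. We seek delta > 0 such that 0 < |z + 8| < delta implies |6/z + 3/4| < eps.
|6/z + 3/4| = 6·|-8 − z|/(8·|z|) = 6|z + 8|/(8|z|).
Restrict delta ≤ 4. Then |z + 8| < 4 gives |z| > 4, so 8|z| > 32.
Then |6/z + 3/4| < 6|z + 8|/32, which is < eps when |z + 8| < (16/3)eps.
Take delta = min(4, (16/3)eps). Then 0 < |z + 8| < delta gives both |z + 8| < 4 and |z + 8| < (16/3)eps, so |6/z + 3/4| < eps.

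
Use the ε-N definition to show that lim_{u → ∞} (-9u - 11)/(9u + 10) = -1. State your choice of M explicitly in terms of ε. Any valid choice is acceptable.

Suppose ε > 0. We seek M > 0 such that u > M implies |(-9u - 11)/(9u + 10) + 1| < ε.
(-9u - 11)/(9u + 10) + 1 = (9(-9u - 11) − (-9)(9u + 10)) / (9(9u + 10)) = -9/(9(9u + 10)).
For u > 0 we have 9u + 10 > 9u, so |(-9u - 11)/(9u + 10) + 1| = 9/(9(9u + 10)) < 9/(9·9u) = (1/9)/u.
Thus |(-9u - 11)/(9u + 10) + 1| < ε whenever u > (1/9)/ε.
Take M = (1/9)/ε. If u > M then |(-9u - 11)/(9u + 10) + 1| < (1/9)/u < ε.

M = (1/9)/ε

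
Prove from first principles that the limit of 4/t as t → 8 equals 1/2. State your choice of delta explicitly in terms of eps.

Let eps > 0 be given. We seek delta > 0 such that 0 < |t − 8| < delta implies |4/t − (1/2)| < eps.
|4/t − (1/2)| = 4·|8 − t|/(8·|t|) = 4|t − 8|/(8|t|).
Require delta ≤ 4 so that |t| > 8 − 4 = 4, hence 8|t| > 32.
Then |4/t − (1/2)| < 4|t − 8|/32, which is < eps when |t − 8| < 8eps.
Take delta = min(4, 8eps). Then 0 < |t − 8| < delta gives both |t − 8| < 4 and |t − 8| < 8eps, so |4/t − (1/2)| < eps.

delta = min(4, 8eps)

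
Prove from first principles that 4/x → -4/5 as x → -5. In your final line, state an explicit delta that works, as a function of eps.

delta = min(5/2, (25/8)eps)

Suppose eps > 0. We seek delta > 0 such that 0 < |x + 5| < delta implies |4/x + 4/5| < eps.
|4/x + 4/5| = 4·|-5 − x|/(5·|x|) = 4|x + 5|/(5|x|).
Restrict delta ≤ 5/2. Then |x + 5| < 5/2 gives |x| > 5/2, so 5|x| > 25/2.
Then |4/x + 4/5| < 4|x + 5|/(25/2), which is < eps when |x + 5| < (25/8)eps.
Take delta = min(5/2, (25/8)eps). Then 0 < |x + 5| < delta gives both |x + 5| < 5/2 and |x + 5| < (25/8)eps, so |4/x + 4/5| < eps.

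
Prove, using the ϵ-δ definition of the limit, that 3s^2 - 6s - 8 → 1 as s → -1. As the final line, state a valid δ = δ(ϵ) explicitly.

δ = min(2, ϵ/18)

Suppose ϵ > 0. We want δ > 0 such that 0 < |s + 1| < δ implies |(3s^2 - 6s - 8) − 1| < ϵ.
(3s^2 - 6s - 8) − 1 = 3s^2 - 6s - 9 = (s + 1)(3s - 9).
So |(3s^2 - 6s - 8) − 1| = |s + 1|·|3s - 9|.
Assume first that |s + 1| < 2, so |s| < 3. Then |3s - 9| ≤ 3·3 + 9 = 18.
Hence |(3s^2 - 6s - 8) − 1| ≤ 18|s + 1| < ϵ provided |s + 1| < ϵ/18.
Choosing δ = min(2, ϵ/18) ensures both conditions, hence |(3s^2 - 6s - 8) − 1| < ϵ.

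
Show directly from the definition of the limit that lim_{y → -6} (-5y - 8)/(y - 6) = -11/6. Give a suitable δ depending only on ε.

δ = min(6, (36/19)ε)

Suppose ε > 0. We want δ > 0 with 0 < |y + 6| < δ ⇒ |(-5y - 8)/(y - 6) + 11/6| < ε.
Combining over a common denominator, (-5y - 8)/(y - 6) + 11/6 = [(-5y - 8)·(-12) − 22·(y - 6)] / [(-12)·(y - 6)] = 38(y + 6) / ((-12)(y - 6)).
So |(-5y - 8)/(y - 6) + 11/6| = 38|y + 6| / (12·|y − 6|).
Require δ ≤ 6, so |y − 6| ≥ |-12| − |y + 6| > 12 − 6 = 6.
Hence |(-5y - 8)/(y - 6) + 11/6| < 38|y + 6|/(12·6) = (19/36)|y + 6|, which is < ε once |y + 6| < (36/19)ε.
Take δ = min(6, (36/19)ε). Then 0 < |y + 6| < δ forces both bounds, so |(-5y - 8)/(y - 6) + 11/6| < ε.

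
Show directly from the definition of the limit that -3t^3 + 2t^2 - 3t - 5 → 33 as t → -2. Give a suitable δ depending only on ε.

δ = min(1, ε/70)

Let ε > 0 be given. We want δ > 0 such that 0 < |t + 2| < δ implies |(-3t^3 + 2t^2 - 3t - 5) − 33| < ε.
(-3t^3 + 2t^2 - 3t - 5) − 33 = -3t^3 + 2t^2 - 3t - 38 = (t + 2)(-3t^2 + 8t - 19).
So |(-3t^3 + 2t^2 - 3t - 5) − 33| = |t + 2|·|-3t^2 + 8t - 19|.
Assume first that |t + 2| < 1, so |t| < 3. Then |-3t^2 + 8t - 19| ≤ 3·3^2 + 8·3 + 19 = 70.
Hence |(-3t^3 + 2t^2 - 3t - 5) − 33| ≤ 70|t + 2| < ε provided |t + 2| < ε/70.
Choosing δ = min(1, ε/70) ensures both conditions, hence |(-3t^3 + 2t^2 - 3t - 5) − 33| < ε.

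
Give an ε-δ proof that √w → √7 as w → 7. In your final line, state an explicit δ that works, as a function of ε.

δ = min(7, √7·ε)

Let ε > 0 be given. We want δ > 0 such that 0 < |w − 7| < δ implies |√w − √7| < ε.
Rationalise: √w − √7 = (w − 7)/(√w + √7), so |√w − √7| = |w − 7|/(√w + √7).
Restrict δ ≤ 7 so that |w − 7| < 7 forces w > 0, and then √w + √7 > √7.
Hence |√w − √7| < |w − 7|/√7, which is < ε once |w − 7| < √7·ε.
Take δ = min(7, √7·ε). If 0 < |w − 7| < δ then w > 0 and |√w − √7| < |w − 7|/√7 < ε.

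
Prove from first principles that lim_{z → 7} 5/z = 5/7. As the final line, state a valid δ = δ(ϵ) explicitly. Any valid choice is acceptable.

δ = min(7/2, (49/10)ϵ)

Let ϵ > 0 be given. We seek δ > 0 such that 0 < |z − 7| < δ implies |5/z − (5/7)| < ϵ.
|5/z − (5/7)| = 5·|7 − z|/(7·|z|) = 5|z − 7|/(7|z|).
Require δ ≤ 7/2 so that |z| > 7 − 7/2 = 7/2, hence 7|z| > 49/2.
Then |5/z − (5/7)| < 5|z − 7|/(49/2), which is < ϵ when |z − 7| < (49/10)ϵ.
Take δ = min(7/2, (49/10)ϵ). Then 0 < |z − 7| < δ gives both |z − 7| < 7/2 and |z − 7| < (49/10)ϵ, so |5/z − (5/7)| < ϵ.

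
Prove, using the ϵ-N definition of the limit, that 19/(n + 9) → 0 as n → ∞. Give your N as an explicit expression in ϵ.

N = 19/ϵ

Let ϵ > 0. For n ≥ 1, |19/(n + 9) − 0| = 19/(n + 9) ≤ 19/n.
We need 19/n < ϵ, i.e. n > 19/ϵ.
Take N = 19/ϵ. If n > N then |19/(n + 9)| ≤ 19/n < ϵ.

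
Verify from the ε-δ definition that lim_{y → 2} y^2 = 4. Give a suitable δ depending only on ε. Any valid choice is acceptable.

Fix ε > 0. We seek δ > 0 with 0 < |y − 2| < δ ⇒ |y^2 − 4| < ε.
Factor: y^2 − 4 = (y − 2)(y + 2), so |y^2 − 4| = |y − 2|·|y + 2|.
Restrict δ ≤ 1. Then |y − 2| < 1 gives |y| < 3, so by the triangle inequality |y + 2| ≤ 3 + 2 = 5.
Hence |y^2 − 4| ≤ 5|y − 2|, which is < ε once |y − 2| < ε/5.
Take δ = min(1, ε/5). If 0 < |y − 2| < δ then both bounds hold and |y^2 − 4| ≤ 5|y − 2| < 5·(ε/5) = ε.

δ = min(1, ε/5)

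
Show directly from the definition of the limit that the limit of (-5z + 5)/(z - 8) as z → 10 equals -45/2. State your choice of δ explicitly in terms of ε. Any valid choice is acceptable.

Let ε > 0 be given. We want δ > 0 with 0 < |z − 10| < δ ⇒ |(-5z + 5)/(z - 8) + 45/2| < ε.
Combining over a common denominator, (-5z + 5)/(z - 8) + 45/2 = [(-5z + 5)·2 − (-45)·(z - 8)] / [2·(z - 8)] = 35(z − 10) / (2(z - 8)).
So |(-5z + 5)/(z - 8) + 45/2| = 35|z − 10| / (2·|z − 8|).
Restrict δ ≤ 1. Then |z − 10| < 1 gives |z − 8| = |(z − 10) + 2| ≥ 2 − 1 = 1.
Hence |(-5z + 5)/(z - 8) + 45/2| < 35|z − 10|/(2·1) = (35/2)|z − 10|, which is < ε once |z − 10| < (2/35)ε.
Take δ = min(1, (2/35)ε). Then 0 < |z − 10| < δ forces both bounds, so |(-5z + 5)/(z - 8) + 45/2| < ε.

δ = min(1, (2/35)ε)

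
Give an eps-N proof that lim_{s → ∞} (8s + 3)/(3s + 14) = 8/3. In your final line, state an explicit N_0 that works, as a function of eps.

N_0 = (103/9)/eps

Let eps > 0. We seek N_0 > 0 such that s > N_0 implies |(8s + 3)/(3s + 14) − (8/3)| < eps.
(8s + 3)/(3s + 14) − (8/3) = (3(8s + 3) − 8(3s + 14)) / (3(3s + 14)) = -103/(3(3s + 14)).
For s > 0 we have 3s + 14 > 3s, so |(8s + 3)/(3s + 14) − (8/3)| = 103/(3(3s + 14)) < 103/(3·3s) = (103/9)/s.
Thus |(8s + 3)/(3s + 14) − (8/3)| < eps whenever s > (103/9)/eps.
Take N_0 = (103/9)/eps. If s > N_0 then |(8s + 3)/(3s + 14) − (8/3)| < (103/9)/s < eps.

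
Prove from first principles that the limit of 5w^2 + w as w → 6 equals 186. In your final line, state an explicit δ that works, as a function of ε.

Suppose ε > 0. We want δ > 0 such that 0 < |w − 6| < δ implies |(5w^2 + w) − 186| < ε.
(5w^2 + w) − 186 = 5w^2 + w - 186 = (w − 6)(5w + 31).
So |(5w^2 + w) − 186| = |w − 6|·|5w + 31|.
Assume first that |w − 6| < 1, so |w| < 7. Then |5w + 31| ≤ 5·7 + 31 = 66.
Hence |(5w^2 + w) − 186| ≤ 66|w − 6| < ε provided |w − 6| < ε/66.
Choosing δ = min(1, ε/66) ensures both conditions, hence |(5w^2 + w) − 186| < ε.

δ = min(1, ε/66)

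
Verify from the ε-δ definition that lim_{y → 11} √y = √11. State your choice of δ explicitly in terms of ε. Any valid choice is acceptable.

Suppose ε > 0. We want δ > 0 such that 0 < |y − 11| < δ implies |√y − √11| < ε.
Rationalise: √y − √11 = (y − 11)/(√y + √11), so |√y − √11| = |y − 11|/(√y + √11).
Restrict δ ≤ 11 so that |y − 11| < 11 forces y > 0, and then √y + √11 > √11.
Hence |√y − √11| < |y − 11|/√11, which is < ε once |y − 11| < √11·ε.
Take δ = min(11, √11·ε). If 0 < |y − 11| < δ then y > 0 and |√y − √11| < |y − 11|/√11 < ε.

δ = min(11, √11·ε)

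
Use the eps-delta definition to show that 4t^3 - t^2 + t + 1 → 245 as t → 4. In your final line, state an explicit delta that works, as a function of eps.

Fix eps > 0. We want delta > 0 such that 0 < |t − 4| < delta implies |(4t^3 - t^2 + t + 1) − 245| < eps.
(4t^3 - t^2 + t + 1) − 245 = 4t^3 - t^2 + t - 244 = (t − 4)(4t^2 + 15t + 61).
So |(4t^3 - t^2 + t + 1) − 245| = |t − 4|·|4t^2 + 15t + 61|.
Assume first that |t − 4| < 1, so |t| < 5. Then |4t^2 + 15t + 61| ≤ 4·5^2 + 15·5 + 61 = 236.
Hence |(4t^3 - t^2 + t + 1) − 245| ≤ 236|t − 4| < eps provided |t − 4| < eps/236.
Choosing delta = min(1, eps/236) ensures both conditions, hence |(4t^3 - t^2 + t + 1) − 245| < eps.

delta = min(1, eps/236)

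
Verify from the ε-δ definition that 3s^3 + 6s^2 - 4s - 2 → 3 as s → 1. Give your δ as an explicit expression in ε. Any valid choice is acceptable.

δ = min(1, ε/35)

Let ε > 0. We want δ > 0 such that 0 < |s − 1| < δ implies |(3s^3 + 6s^2 - 4s - 2) − 3| < ε.
(3s^3 + 6s^2 - 4s - 2) − 3 = 3s^3 + 6s^2 - 4s - 5 = (s − 1)(3s^2 + 9s + 5).
So |(3s^3 + 6s^2 - 4s - 2) − 3| = |s − 1|·|3s^2 + 9s + 5|.
Assume first that |s − 1| < 1, so |s| < 2. Then |3s^2 + 9s + 5| ≤ 3·2^2 + 9·2 + 5 = 35.
Hence |(3s^3 + 6s^2 - 4s - 2) − 3| ≤ 35|s − 1| < ε provided |s − 1| < ε/35.
Take δ = min(1, ε/35). Then 0 < |s − 1| < δ gives both |s − 1| < 1 and |s − 1| < ε/35, so |(3s^3 + 6s^2 - 4s - 2) − 3| < ε.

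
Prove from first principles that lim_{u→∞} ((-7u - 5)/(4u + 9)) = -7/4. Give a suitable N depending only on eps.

N = (43/16)/eps

Let eps > 0 be given. We seek N > 0 such that u > N implies |(-7u - 5)/(4u + 9) + 7/4| < eps.
(-7u - 5)/(4u + 9) + 7/4 = (4(-7u - 5) − (-7)(4u + 9)) / (4(4u + 9)) = 43/(4(4u + 9)).
For u > 0 we have 4u + 9 > 4u, so |(-7u - 5)/(4u + 9) + 7/4| = 43/(4(4u + 9)) < 43/(4·4u) = (43/16)/u.
Thus |(-7u - 5)/(4u + 9) + 7/4| < eps whenever u > (43/16)/eps.
Take N = (43/16)/eps. If u > N then |(-7u - 5)/(4u + 9) + 7/4| < (43/16)/u < eps.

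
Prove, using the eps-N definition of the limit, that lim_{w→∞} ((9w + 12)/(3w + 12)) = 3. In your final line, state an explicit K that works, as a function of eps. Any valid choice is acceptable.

K = 8/eps

Fix eps > 0. We seek K > 0 such that w > K implies |(9w + 12)/(3w + 12) − 3| < eps.
(9w + 12)/(3w + 12) − 3 = (3(9w + 12) − 9(3w + 12)) / (3(3w + 12)) = -72/(3(3w + 12)).
For w > 0 we have 3w + 12 > 3w, so |(9w + 12)/(3w + 12) − 3| = 72/(3(3w + 12)) < 72/(3·3w) = 8/w.
Thus |(9w + 12)/(3w + 12) − 3| < eps whenever w > 8/eps.
Take K = 8/eps. If w > K then |(9w + 12)/(3w + 12) − 3| < 8/w < eps.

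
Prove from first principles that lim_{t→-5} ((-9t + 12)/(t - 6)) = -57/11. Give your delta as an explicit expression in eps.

delta = min(11/2, (121/84)eps)

Suppose eps > 0. We want delta > 0 with 0 < |t + 5| < delta ⇒ |(-9t + 12)/(t - 6) + 57/11| < eps.
Combining over a common denominator, (-9t + 12)/(t - 6) + 57/11 = [(-9t + 12)·(-11) − 57·(t - 6)] / [(-11)·(t - 6)] = 42(t + 5) / ((-11)(t - 6)).
So |(-9t + 12)/(t - 6) + 57/11| = 42|t + 5| / (11·|t − 6|).
Restrict delta ≤ 11/2. Then |t + 5| < 11/2 gives |t − 6| = |(t + 5) + (-11)| ≥ 11 − 11/2 = 11/2.
Hence |(-9t + 12)/(t - 6) + 57/11| < 42|t + 5|/(11·(11/2)) = (84/121)|t + 5|, which is < eps once |t + 5| < (121/84)eps.
Take delta = min(11/2, (121/84)eps). Then 0 < |t + 5| < delta forces both bounds, so |(-9t + 12)/(t - 6) + 57/11| < eps.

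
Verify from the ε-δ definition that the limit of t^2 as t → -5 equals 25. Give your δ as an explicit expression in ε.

δ = min(1, ε/11)

Let ε > 0 be given. We seek δ > 0 with 0 < |t + 5| < δ ⇒ |t^2 − 25| < ε.
Factor: t^2 − 25 = (t + 5)(t - 5), so |t^2 − 25| = |t + 5|·|t - 5|.
Restrict δ ≤ 1. Then |t + 5| < 1 gives |t| < 6, so by the triangle inequality |t - 5| ≤ 6 + 5 = 11.
Hence |t^2 − 25| ≤ 11|t + 5|, which is < ε once |t + 5| < ε/11.
Take δ = min(1, ε/11). If 0 < |t + 5| < δ then both bounds hold and |t^2 − 25| ≤ 11|t + 5| < 11·(ε/11) = ε.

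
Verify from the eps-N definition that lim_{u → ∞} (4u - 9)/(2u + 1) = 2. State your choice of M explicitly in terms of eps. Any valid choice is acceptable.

Suppose eps > 0. We seek M > 0 such that u > M implies |(4u - 9)/(2u + 1) − 2| < eps.
(4u - 9)/(2u + 1) − 2 = (2(4u - 9) − 4(2u + 1)) / (2(2u + 1)) = -22/(2(2u + 1)).
For u > 0 we have 2u + 1 > 2u, so |(4u - 9)/(2u + 1) − 2| = 22/(2(2u + 1)) < 22/(2·2u) = (11/2)/u.
Thus |(4u - 9)/(2u + 1) − 2| < eps whenever u > (11/2)/eps.
Take M = (11/2)/eps. If u > M then |(4u - 9)/(2u + 1) − 2| < (11/2)/u < eps.

M = (11/2)/eps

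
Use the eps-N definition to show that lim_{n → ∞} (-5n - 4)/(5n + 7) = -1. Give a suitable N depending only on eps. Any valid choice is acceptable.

Let eps > 0 be given. For n ≥ 1, |(-5n - 4)/(5n + 7) + 1| = |15|/(5(5n + 7)) = 15/(5(5n + 7)).
Since 5n + 7 ≥ 5n for n ≥ 1, this is ≤ 15/(5·5n) = (3/5)/n.
So |(-5n - 4)/(5n + 7) + 1| < eps whenever n > (3/5)/eps.
Take N = (3/5)/eps. If n > N then |(-5n - 4)/(5n + 7) + 1| ≤ (3/5)/n < eps.

N = (3/5)/eps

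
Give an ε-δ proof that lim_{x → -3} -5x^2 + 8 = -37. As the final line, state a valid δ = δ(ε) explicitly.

δ = min(2, ε/40)

Fix ε > 0. We want δ > 0 such that 0 < |x + 3| < δ implies |(-5x^2 + 8) + 37| < ε.
(-5x^2 + 8) + 37 = -5x^2 + 45 = (x + 3)(-5x + 15).
So |(-5x^2 + 8) + 37| = |x + 3|·|-5x + 15|.
Assume first that |x + 3| < 2, so |x| < 5. Then |-5x + 15| ≤ 5·5 + 15 = 40.
Hence |(-5x^2 + 8) + 37| ≤ 40|x + 3| < ε provided |x + 3| < ε/40.
Choosing δ = min(2, ε/40) ensures both conditions, hence |(-5x^2 + 8) + 37| < ε.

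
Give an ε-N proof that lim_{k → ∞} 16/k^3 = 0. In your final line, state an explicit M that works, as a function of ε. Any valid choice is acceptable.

Let ε > 0 be given. For k ≥ 1, |16/k^3 − 0| = 16/k^3.
16/k^3 < ε ⇔ k^3 > 16/ε ⇔ k > (16/ε)^{1/3}.
Take M = (16/ε)^{1/3}. Then k > M implies 16/k^3 < ε.

M = (16/ε)^{1/3}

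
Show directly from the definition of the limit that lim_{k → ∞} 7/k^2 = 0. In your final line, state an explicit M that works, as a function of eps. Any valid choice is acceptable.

M = (7/eps)^{1/2}

Let eps > 0 be given. For k ≥ 1, |7/k^2 − 0| = 7/k^2.
7/k^2 < eps ⇔ k^2 > 7/eps ⇔ k > (7/eps)^{1/2}.
Take M = (7/eps)^{1/2}. Then k > M implies 7/k^2 < eps.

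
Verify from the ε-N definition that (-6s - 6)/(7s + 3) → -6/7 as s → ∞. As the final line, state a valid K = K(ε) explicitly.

K = (24/49)/ε

Suppose ε > 0. We seek K > 0 such that s > K implies |(-6s - 6)/(7s + 3) + 6/7| < ε.
(-6s - 6)/(7s + 3) + 6/7 = (7(-6s - 6) − (-6)(7s + 3)) / (7(7s + 3)) = -24/(7(7s + 3)).
For s > 0 we have 7s + 3 > 7s, so |(-6s - 6)/(7s + 3) + 6/7| = 24/(7(7s + 3)) < 24/(7·7s) = (24/49)/s.
Thus |(-6s - 6)/(7s + 3) + 6/7| < ε whenever s > (24/49)/ε.
Take K = (24/49)/ε. If s > K then |(-6s - 6)/(7s + 3) + 6/7| < (24/49)/s < ε.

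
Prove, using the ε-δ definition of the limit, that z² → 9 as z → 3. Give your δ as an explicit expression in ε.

Let ε > 0. We seek δ > 0 with 0 < |z − 3| < δ ⇒ |z² − 9| < ε.
Factor: z² − 9 = (z − 3)(z + 3), so |z² − 9| = |z − 3|·|z + 3|.
Impose δ ≤ 1 so that |z| < 4; then |z + 3| ≤ 7.
Hence |z² − 9| ≤ 7|z − 3|, which is < ε once |z − 3| < ε/7.
Take δ = min(1, ε/7). If 0 < |z − 3| < δ then both bounds hold and |z² − 9| ≤ 7|z − 3| < 7·(ε/7) = ε.

δ = min(1, ε/7)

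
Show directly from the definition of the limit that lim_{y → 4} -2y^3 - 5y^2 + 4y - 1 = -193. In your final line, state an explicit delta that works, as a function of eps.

Let eps > 0. We want delta > 0 such that 0 < |y − 4| < delta implies |(-2y^3 - 5y^2 + 4y - 1) + 193| < eps.
(-2y^3 - 5y^2 + 4y - 1) + 193 = -2y^3 - 5y^2 + 4y + 192 = (y − 4)(-2y^2 - 13y - 48).
So |(-2y^3 - 5y^2 + 4y - 1) + 193| = |y − 4|·|-2y^2 - 13y - 48|.
Assume first that |y − 4| < 2, so |y| < 6. Then |-2y^2 - 13y - 48| ≤ 2·6^2 + 13·6 + 48 = 198.
Hence |(-2y^3 - 5y^2 + 4y - 1) + 193| ≤ 198|y − 4| < eps provided |y − 4| < eps/198.
Choosing delta = min(2, eps/198) ensures both conditions, hence |(-2y^3 - 5y^2 + 4y - 1) + 193| < eps.

delta = min(2, eps/198)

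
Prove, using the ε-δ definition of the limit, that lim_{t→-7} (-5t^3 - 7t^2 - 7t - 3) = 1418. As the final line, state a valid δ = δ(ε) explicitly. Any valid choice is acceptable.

δ = min(1, ε/747)

Let ε > 0. We want δ > 0 such that 0 < |t + 7| < δ implies |(-5t^3 - 7t^2 - 7t - 3) − 1418| < ε.
(-5t^3 - 7t^2 - 7t - 3) − 1418 = -5t^3 - 7t^2 - 7t - 1421 = (t + 7)(-5t^2 + 28t - 203).
So |(-5t^3 - 7t^2 - 7t - 3) − 1418| = |t + 7|·|-5t^2 + 28t - 203|.
Assume first that |t + 7| < 1, so |t| < 8. Then |-5t^2 + 28t - 203| ≤ 5·8^2 + 28·8 + 203 = 747.
Hence |(-5t^3 - 7t^2 - 7t - 3) − 1418| ≤ 747|t + 7| < ε provided |t + 7| < ε/747.
Take δ = min(1, ε/747). Then 0 < |t + 7| < δ gives both |t + 7| < 1 and |t + 7| < ε/747, so |(-5t^3 - 7t^2 - 7t - 3) − 1418| < ε.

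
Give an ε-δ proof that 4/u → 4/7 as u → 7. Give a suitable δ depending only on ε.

Fix ε > 0. We seek δ > 0 such that 0 < |u − 7| < δ implies |4/u − (4/7)| < ε.
|4/u − (4/7)| = 4·|7 − u|/(7·|u|) = 4|u − 7|/(7|u|).
Restrict δ ≤ 7/2. Then |u − 7| < 7/2 gives |u| > 7/2, so 7|u| > 49/2.
Then |4/u − (4/7)| < 4|u − 7|/(49/2), which is < ε when |u − 7| < (49/8)ε.
Take δ = min(7/2, (49/8)ε). Then 0 < |u − 7| < δ gives both |u − 7| < 7/2 and |u − 7| < (49/8)ε, so |4/u − (4/7)| < ε.

δ = min(7/2, (49/8)ε)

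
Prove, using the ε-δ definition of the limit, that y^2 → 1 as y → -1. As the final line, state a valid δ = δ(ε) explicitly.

δ = min(1, ε/3)

Suppose ε > 0. We seek δ > 0 with 0 < |y + 1| < δ ⇒ |y^2 − 1| < ε.
Factor: y^2 − 1 = (y + 1)(y - 1), so |y^2 − 1| = |y + 1|·|y - 1|.
Impose δ ≤ 1 so that |y| < 2; then |y - 1| ≤ 3.
Hence |y^2 − 1| ≤ 3|y + 1|, which is < ε once |y + 1| < ε/3.
Take δ = min(1, ε/3). If 0 < |y + 1| < δ then both bounds hold and |y^2 − 1| ≤ 3|y + 1| < 3·(ε/3) = ε.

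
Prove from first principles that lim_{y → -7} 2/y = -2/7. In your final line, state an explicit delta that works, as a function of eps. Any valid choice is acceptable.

Let eps > 0 be given. We seek delta > 0 such that 0 < |y + 7| < delta implies |2/y + 2/7| < eps.
|2/y + 2/7| = 2·|-7 − y|/(7·|y|) = 2|y + 7|/(7|y|).
Restrict delta ≤ 7/2. Then |y + 7| < 7/2 gives |y| > 7/2, so 7|y| > 49/2.
Then |2/y + 2/7| < 2|y + 7|/(49/2), which is < eps when |y + 7| < (49/4)eps.
Take delta = min(7/2, (49/4)eps). Then 0 < |y + 7| < delta gives both |y + 7| < 7/2 and |y + 7| < (49/4)eps, so |2/y + 2/7| < eps.

delta = min(7/2, (49/4)eps)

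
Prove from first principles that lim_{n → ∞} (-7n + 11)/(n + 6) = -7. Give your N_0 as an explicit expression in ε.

N_0 = 53/ε

Fix ε > 0. For n ≥ 1, |(-7n + 11)/(n + 6) + 7| = |53|/((n + 6)) = 53/((n + 6)).
Since n + 6 ≥ n for n ≥ 1, this is ≤ 53/(n) = 53/n.
So |(-7n + 11)/(n + 6) + 7| < ε whenever n > 53/ε.
Take N_0 = 53/ε. If n > N_0 then |(-7n + 11)/(n + 6) + 7| ≤ 53/n < ε.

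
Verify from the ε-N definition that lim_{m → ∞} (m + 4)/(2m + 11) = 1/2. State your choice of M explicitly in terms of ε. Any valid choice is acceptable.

Fix ε > 0. For m ≥ 1, |(m + 4)/(2m + 11) − (1/2)| = |-3|/(2(2m + 11)) = 3/(2(2m + 11)).
Since 2m + 11 ≥ 2m for m ≥ 1, this is ≤ 3/(2·2m) = (3/4)/m.
So |(m + 4)/(2m + 11) − (1/2)| < ε whenever m > (3/4)/ε.
Take M = (3/4)/ε. If m > M then |(m + 4)/(2m + 11) − (1/2)| ≤ (3/4)/m < ε.

M = (3/4)/ε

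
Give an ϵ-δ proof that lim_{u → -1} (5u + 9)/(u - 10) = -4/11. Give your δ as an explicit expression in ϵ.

δ = min(11/2, (121/118)ϵ)

Suppose ϵ > 0. We want δ > 0 with 0 < |u + 1| < δ ⇒ |(5u + 9)/(u - 10) + 4/11| < ϵ.
Combining over a common denominator, (5u + 9)/(u - 10) + 4/11 = [(5u + 9)·(-11) − 4·(u - 10)] / [(-11)·(u - 10)] = -59(u + 1) / ((-11)(u - 10)).
So |(5u + 9)/(u - 10) + 4/11| = 59|u + 1| / (11·|u − 10|).
Require δ ≤ 11/2, so |u − 10| ≥ |-11| − |u + 1| > 11 − 11/2 = 11/2.
Hence |(5u + 9)/(u - 10) + 4/11| < 59|u + 1|/(11·(11/2)) = (118/121)|u + 1|, which is < ϵ once |u + 1| < (121/118)ϵ.
Take δ = min(11/2, (121/118)ϵ). Then 0 < |u + 1| < δ forces both bounds, so |(5u + 9)/(u - 10) + 4/11| < ϵ.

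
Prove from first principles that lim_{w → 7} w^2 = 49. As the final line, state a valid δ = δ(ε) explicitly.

δ = min(1, ε/15)

Suppose ε > 0. We seek δ > 0 with 0 < |w − 7| < δ ⇒ |w^2 − 49| < ε.
Factor: w^2 − 49 = (w − 7)(w + 7), so |w^2 − 49| = |w − 7|·|w + 7|.
Impose δ ≤ 1 so that |w| < 8; then |w + 7| ≤ 15.
Hence |w^2 − 49| ≤ 15|w − 7|, which is < ε once |w − 7| < ε/15.
Take δ = min(1, ε/15). If 0 < |w − 7| < δ then both bounds hold and |w^2 − 49| ≤ 15|w − 7| < 15·(ε/15) = ε.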